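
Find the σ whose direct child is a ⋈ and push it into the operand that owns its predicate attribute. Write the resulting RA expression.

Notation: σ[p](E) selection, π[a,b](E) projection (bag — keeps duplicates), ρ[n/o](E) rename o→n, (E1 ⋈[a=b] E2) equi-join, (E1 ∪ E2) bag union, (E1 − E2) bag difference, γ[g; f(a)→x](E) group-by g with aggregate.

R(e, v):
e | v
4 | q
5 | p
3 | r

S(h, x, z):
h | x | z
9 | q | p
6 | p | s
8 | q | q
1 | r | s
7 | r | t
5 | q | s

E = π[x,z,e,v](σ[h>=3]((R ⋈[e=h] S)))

σ filters on h, owned by the right side.
E' = π[x,z,e,v]((R ⋈[e=h] σ[h>=3](S)))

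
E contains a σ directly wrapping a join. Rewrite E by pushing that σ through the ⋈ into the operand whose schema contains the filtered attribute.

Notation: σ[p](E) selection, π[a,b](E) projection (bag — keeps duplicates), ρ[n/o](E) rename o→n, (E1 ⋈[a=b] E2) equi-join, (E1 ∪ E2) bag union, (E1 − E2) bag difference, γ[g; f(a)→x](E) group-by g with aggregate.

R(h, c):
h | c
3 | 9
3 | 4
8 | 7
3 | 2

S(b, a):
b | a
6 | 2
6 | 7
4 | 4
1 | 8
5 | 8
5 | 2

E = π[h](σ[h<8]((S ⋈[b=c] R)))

σ filters on h, owned by the right side.
E' = π[h]((S ⋈[b=c] σ[h<8](R)))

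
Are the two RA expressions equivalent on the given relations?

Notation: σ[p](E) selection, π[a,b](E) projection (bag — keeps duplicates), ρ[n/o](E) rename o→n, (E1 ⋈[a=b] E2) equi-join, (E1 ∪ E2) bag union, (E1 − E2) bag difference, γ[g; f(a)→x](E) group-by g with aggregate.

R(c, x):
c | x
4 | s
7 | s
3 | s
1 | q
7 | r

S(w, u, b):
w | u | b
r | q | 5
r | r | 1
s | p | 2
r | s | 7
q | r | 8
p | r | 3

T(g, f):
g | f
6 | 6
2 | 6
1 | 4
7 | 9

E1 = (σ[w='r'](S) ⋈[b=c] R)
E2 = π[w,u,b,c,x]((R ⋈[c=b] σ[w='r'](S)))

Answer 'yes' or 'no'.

E1 per-node cardinality:
  S → 6
  σ[w='r'](S) → 3
  R → 5
  (σ[w='r'](S) ⋈[b=c] R) → 3
E2 per-node cardinality:
  R → 5
  S → 6
  σ[w='r'](S) → 3
  (R ⋈[c=b] σ[w='r'](S)) → 3
  π[w,u,b,c,x]((R ⋈[c=b] σ[w='r'](S))) → 3

E1 and E2 produce the same multiset:
w | u | b | c | x
r | r | 1 | 1 | q
r | s | 7 | 7 | r
r | s | 7 | 7 | s

yes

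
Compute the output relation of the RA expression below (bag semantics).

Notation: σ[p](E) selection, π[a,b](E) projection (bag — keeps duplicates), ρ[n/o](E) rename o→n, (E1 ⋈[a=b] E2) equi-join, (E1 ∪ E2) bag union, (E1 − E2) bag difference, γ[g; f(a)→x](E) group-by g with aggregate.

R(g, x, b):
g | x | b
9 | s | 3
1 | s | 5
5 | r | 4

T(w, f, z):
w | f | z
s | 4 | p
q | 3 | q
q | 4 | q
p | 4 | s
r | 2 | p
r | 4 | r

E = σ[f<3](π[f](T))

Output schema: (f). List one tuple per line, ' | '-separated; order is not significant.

Per-node cardinality:
  T → 6
  π[f](T) → 6
  σ[f<3](π[f](T)) → 1

== RESULT ==
f
2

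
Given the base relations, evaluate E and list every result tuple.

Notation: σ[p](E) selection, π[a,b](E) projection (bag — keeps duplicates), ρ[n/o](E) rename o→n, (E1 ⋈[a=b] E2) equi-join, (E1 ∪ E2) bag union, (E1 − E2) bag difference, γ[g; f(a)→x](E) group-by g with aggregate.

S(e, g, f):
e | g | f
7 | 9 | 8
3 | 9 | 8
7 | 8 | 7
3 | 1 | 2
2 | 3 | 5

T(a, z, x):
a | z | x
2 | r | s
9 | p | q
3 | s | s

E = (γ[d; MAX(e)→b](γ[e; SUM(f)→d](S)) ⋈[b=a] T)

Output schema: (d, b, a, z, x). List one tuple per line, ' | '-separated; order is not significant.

Stepwise |·|:
  S → 5
  γ[e; SUM(f)→d](S) → 3
  γ[d; MAX(e)→b](γ[e; SUM(f)→d](S)) → 3
  T → 3
  (γ[d; MAX(e)→b](γ[e; SUM(f)→d](S)) ⋈[b=a] T) → 2

== RESULT ==
d | b | a | z | x
5 | 2 | 2 | r | s
10 | 3 | 3 | s | s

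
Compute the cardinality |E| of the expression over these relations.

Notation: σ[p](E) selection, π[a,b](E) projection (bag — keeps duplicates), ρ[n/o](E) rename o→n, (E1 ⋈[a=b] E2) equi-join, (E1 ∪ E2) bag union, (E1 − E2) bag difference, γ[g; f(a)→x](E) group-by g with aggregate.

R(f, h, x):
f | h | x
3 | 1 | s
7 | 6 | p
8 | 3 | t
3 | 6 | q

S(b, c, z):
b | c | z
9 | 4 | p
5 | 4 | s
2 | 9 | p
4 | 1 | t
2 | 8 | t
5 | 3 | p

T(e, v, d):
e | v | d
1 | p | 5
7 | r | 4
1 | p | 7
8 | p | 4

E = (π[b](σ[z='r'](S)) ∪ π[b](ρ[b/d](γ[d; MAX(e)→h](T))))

Stepwise |·|:
  S → 6
  σ[z='r'](S) → 0
  π[b](σ[z='r'](S)) → 0
  T → 4
  γ[d; MAX(e)→h](T) → 3
  ρ[b/d](γ[d; MAX(e)→h](T)) → 3
  π[b](ρ[b/d](γ[d; MAX(e)→h](T))) → 3
  (π[b](σ[z='r'](S)) ∪ π[b](ρ[b/d](γ[d; MAX(e)→h](T)))) → 3

|E| = 3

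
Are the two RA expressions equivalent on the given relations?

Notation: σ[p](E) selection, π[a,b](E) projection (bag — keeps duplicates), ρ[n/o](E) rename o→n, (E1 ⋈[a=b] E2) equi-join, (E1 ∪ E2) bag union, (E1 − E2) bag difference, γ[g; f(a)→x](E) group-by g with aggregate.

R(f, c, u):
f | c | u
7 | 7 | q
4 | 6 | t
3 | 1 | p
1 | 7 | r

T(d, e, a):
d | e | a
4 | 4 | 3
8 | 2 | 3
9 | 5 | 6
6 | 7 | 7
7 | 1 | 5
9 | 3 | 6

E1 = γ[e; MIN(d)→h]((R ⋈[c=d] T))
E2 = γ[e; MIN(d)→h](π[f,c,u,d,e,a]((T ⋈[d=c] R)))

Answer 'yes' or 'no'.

E1 subexpression sizes:
  R → 4
  T → 6
  (R ⋈[c=d] T) → 3
  γ[e; MIN(d)→h]((R ⋈[c=d] T)) → 2
E2 subexpression sizes:
  T → 6
  R → 4
  (T ⋈[d=c] R) → 3
  π[f,c,u,d,e,a]((T ⋈[d=c] R)) → 3
  γ[e; MIN(d)→h](π[f,c,u,d,e,a]((T ⋈[d=c] R))) → 2

E1 and E2 produce the same multiset:
e | h
1 | 7
7 | 6

yes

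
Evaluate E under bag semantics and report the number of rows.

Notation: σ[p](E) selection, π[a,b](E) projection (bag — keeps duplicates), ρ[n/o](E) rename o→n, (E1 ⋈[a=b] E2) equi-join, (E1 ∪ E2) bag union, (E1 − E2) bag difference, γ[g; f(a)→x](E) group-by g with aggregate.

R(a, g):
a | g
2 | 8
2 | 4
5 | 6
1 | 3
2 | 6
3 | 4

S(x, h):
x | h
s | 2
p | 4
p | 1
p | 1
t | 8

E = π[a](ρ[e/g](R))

Row counts bottom-up:
  R → 6
  ρ[e/g](R) → 6
  π[a](ρ[e/g](R)) → 6

|E| = 6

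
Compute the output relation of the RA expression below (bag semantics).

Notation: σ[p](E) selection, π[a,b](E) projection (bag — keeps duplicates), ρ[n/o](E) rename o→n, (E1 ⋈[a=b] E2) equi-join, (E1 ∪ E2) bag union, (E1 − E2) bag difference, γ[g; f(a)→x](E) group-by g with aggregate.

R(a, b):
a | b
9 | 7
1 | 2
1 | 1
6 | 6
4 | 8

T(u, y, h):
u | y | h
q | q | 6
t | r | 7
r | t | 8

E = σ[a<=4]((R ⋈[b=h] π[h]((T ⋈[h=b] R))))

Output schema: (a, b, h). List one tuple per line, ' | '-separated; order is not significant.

Stepwise |·|:
  R → 5
  T → 3
  R → 5
  (T ⋈[h=b] R) → 3
  π[h]((T ⋈[h=b] R)) → 3
  (R ⋈[b=h] π[h]((T ⋈[h=b] R))) → 3
  σ[a<=4]((R ⋈[b=h] π[h]((T ⋈[h=b] R)))) → 1

== RESULT ==
a | b | h
4 | 8 | 8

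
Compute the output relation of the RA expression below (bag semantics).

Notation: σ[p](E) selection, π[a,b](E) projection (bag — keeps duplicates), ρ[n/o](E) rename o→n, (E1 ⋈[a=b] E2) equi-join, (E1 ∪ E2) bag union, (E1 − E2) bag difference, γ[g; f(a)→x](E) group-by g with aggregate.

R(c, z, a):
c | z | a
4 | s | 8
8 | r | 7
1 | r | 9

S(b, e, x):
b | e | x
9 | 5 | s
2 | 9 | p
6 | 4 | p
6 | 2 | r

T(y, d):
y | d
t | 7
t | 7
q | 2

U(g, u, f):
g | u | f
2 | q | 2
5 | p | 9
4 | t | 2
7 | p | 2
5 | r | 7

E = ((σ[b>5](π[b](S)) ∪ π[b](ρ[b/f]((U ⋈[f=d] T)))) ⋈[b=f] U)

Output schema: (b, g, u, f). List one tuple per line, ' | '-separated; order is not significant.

Stepwise |·|:
  S → 4
  π[b](S) → 4
  σ[b>5](π[b](S)) → 3
  U → 5
  T → 3
  (U ⋈[f=d] T) → 5
  ρ[b/f]((U ⋈[f=d] T)) → 5
  π[b](ρ[b/f]((U ⋈[f=d] T))) → 5
  (σ[b>5](π[b](S)) ∪ π[b](ρ[b/f]((U ⋈[f=d] T)))) → 8
  U → 5
  ((σ[b>5](π[b](S)) ∪ π[b](ρ[b/f]((U ⋈[f=d] T)))) ⋈[b=f] U) → 12

== RESULT ==
b | g | u | f
2 | 2 | q | 2
2 | 2 | q | 2
2 | 2 | q | 2
2 | 4 | t | 2
2 | 4 | t | 2
2 | 4 | t | 2
2 | 7 | p | 2
2 | 7 | p | 2
2 | 7 | p | 2
7 | 5 | r | 7
7 | 5 | r | 7
9 | 5 | p | 9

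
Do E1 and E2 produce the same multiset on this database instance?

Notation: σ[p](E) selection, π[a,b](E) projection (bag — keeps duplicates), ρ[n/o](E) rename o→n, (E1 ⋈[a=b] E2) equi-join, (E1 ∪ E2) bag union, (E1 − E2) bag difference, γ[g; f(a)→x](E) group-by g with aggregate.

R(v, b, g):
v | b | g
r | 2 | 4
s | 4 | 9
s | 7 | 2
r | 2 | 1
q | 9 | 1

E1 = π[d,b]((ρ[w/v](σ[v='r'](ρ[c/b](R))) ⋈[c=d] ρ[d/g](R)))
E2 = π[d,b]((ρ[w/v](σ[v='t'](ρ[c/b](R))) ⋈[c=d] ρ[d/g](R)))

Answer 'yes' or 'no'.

E1 per-node cardinality:
  R → 5
  ρ[c/b](R) → 5
  σ[v='r'](ρ[c/b](R)) → 2
  ρ[w/v](σ[v='r'](ρ[c/b](R))) → 2
  R → 5
  ρ[d/g](R) → 5
  (ρ[w/v](σ[v='r'](ρ[c/b](R))) ⋈[c=d] ρ[d/g](R)) → 2
  π[d,b]((ρ[w/v](σ[v='r'](ρ[c/b](R))) ⋈[c=d] ρ[d/g](R))) → 2
E2 per-node cardinality:
  R → 5
  ρ[c/b](R) → 5
  σ[v='t'](ρ[c/b](R)) → 0
  ρ[w/v](σ[v='t'](ρ[c/b](R))) → 0
  R → 5
  ρ[d/g](R) → 5
  (ρ[w/v](σ[v='t'](ρ[c/b](R))) ⋈[c=d] ρ[d/g](R)) → 0
  π[d,b]((ρ[w/v](σ[v='t'](ρ[c/b](R))) ⋈[c=d] ρ[d/g](R))) → 0

E1 result:
d | b
2 | 7
2 | 7
E2 result:
d | b
(0 rows)
Witness: (2, 7) appears 2× in E1 but 0× in E2.

no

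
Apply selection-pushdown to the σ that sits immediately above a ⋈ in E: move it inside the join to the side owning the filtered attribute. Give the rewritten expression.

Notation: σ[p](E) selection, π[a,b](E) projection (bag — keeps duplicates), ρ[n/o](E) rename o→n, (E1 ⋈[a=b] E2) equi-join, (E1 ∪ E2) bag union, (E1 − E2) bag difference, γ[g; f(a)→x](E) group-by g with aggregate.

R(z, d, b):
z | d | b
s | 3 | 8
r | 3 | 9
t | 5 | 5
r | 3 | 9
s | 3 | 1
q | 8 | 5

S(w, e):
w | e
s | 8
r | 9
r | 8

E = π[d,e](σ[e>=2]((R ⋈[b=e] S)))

σ filters on e, owned by the right side.
E' = π[d,e]((R ⋈[b=e] σ[e>=2](S)))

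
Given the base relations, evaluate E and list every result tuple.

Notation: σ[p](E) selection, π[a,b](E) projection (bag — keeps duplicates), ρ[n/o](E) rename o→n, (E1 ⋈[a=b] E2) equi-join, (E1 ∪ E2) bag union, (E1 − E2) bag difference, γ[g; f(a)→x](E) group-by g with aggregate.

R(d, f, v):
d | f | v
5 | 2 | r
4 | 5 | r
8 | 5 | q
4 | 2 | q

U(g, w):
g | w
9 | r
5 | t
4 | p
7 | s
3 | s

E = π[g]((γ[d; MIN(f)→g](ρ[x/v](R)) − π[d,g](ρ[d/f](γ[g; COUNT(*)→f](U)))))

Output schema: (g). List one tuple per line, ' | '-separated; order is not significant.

Row counts bottom-up:
  R → 4
  ρ[x/v](R) → 4
  γ[d; MIN(f)→g](ρ[x/v](R)) → 3
  U → 5
  γ[g; COUNT(*)→f](U) → 5
  ρ[d/f](γ[g; COUNT(*)→f](U)) → 5
  π[d,g](ρ[d/f](γ[g; COUNT(*)→f](U))) → 5
  (γ[d; MIN(f)→g](ρ[x/v](R)) − π[d,g](ρ[d/f](γ[g; COUNT(*)→f](U)))) → 3
  π[g]((γ[d; MIN(f)→g](ρ[x/v](R)) − π[d,g](ρ[d/f](γ[g; COUNT(*)→f](U))))) → 3

== RESULT ==
g
2
2
5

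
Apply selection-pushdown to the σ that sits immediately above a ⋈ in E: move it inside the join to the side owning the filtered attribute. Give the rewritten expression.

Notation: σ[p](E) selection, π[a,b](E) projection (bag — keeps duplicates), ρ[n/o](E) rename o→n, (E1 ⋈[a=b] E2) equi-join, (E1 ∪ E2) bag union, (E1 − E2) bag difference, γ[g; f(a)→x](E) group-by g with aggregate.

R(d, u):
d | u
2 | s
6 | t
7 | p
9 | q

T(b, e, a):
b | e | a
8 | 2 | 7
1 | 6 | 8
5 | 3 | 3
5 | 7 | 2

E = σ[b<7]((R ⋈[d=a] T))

σ filters on b, owned by the right side.
E' = (R ⋈[d=a] σ[b<7](T))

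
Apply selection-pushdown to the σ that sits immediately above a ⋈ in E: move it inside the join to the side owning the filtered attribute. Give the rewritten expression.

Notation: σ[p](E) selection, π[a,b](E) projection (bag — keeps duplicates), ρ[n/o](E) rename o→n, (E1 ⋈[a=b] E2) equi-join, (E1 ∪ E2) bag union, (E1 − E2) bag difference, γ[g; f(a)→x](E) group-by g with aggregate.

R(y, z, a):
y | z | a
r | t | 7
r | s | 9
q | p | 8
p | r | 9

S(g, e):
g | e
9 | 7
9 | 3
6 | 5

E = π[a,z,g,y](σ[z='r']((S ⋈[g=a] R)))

σ filters on z, owned by the right side.
E' = π[a,z,g,y]((S ⋈[g=a] σ[z='r'](R)))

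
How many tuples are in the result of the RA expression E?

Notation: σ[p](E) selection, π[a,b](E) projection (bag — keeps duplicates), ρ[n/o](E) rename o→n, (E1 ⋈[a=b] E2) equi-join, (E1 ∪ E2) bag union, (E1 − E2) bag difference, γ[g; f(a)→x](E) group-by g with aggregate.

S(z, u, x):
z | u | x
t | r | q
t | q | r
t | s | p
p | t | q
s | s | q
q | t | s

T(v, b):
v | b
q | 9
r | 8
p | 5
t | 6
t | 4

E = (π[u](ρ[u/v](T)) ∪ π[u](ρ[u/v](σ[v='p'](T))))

Subexpression sizes:
  T → 5
  ρ[u/v](T) → 5
  π[u](ρ[u/v](T)) → 5
  T → 5
  σ[v='p'](T) → 1
  ρ[u/v](σ[v='p'](T)) → 1
  π[u](ρ[u/v](σ[v='p'](T))) → 1
  (π[u](ρ[u/v](T)) ∪ π[u](ρ[u/v](σ[v='p'](T)))) → 6

|E| = 6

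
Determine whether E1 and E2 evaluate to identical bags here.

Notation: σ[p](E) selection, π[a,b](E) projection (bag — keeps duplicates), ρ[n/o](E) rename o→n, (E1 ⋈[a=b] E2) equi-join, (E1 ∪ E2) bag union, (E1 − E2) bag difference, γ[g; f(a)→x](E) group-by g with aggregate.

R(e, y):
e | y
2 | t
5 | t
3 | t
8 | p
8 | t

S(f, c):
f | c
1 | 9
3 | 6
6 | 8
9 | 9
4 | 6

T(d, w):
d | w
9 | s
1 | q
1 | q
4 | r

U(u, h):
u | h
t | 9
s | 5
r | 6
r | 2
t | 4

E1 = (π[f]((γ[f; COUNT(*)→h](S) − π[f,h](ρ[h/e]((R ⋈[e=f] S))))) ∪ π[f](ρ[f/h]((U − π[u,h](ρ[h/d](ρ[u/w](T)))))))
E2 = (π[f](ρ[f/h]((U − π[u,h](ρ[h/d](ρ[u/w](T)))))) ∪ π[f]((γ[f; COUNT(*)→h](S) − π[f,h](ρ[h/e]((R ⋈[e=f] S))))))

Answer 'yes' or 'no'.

E1 subexpression sizes:
  S → 5
  γ[f; COUNT(*)→h](S) → 5
  R → 5
  S → 5
  (R ⋈[e=f] S) → 1
  ρ[h/e]((R ⋈[e=f] S)) → 1
  π[f,h](ρ[h/e]((R ⋈[e=f] S))) → 1
  (γ[f; COUNT(*)→h](S) − π[f,h](ρ[h/e]((R ⋈[e=f] S)))) → 5
  π[f]((γ[f; COUNT(*)→h](S) − π[f,h](ρ[h/e]((R ⋈[e=f] S))))) → 5
  U → 5
  T → 4
  ρ[u/w](T) → 4
  ρ[h/d](ρ[u/w](T)) → 4
  π[u,h](ρ[h/d](ρ[u/w](T))) → 4
  (U − π[u,h](ρ[h/d](ρ[u/w](T)))) → 5
  ρ[f/h]((U − π[u,h](ρ[h/d](ρ[u/w](T))))) → 5
  π[f](ρ[f/h]((U − π[u,h](ρ[h/d](ρ[u/w](T)))))) → 5
  (π[f]((γ[f; COUNT(*)→h](S) − π[f,h](ρ[h/e]((R ⋈[e=f] S))))) ∪ π[f](ρ[f/h]((U − π[u,h](ρ[h/d](ρ[u/w](T))))))) → 10
E2 subexpression sizes:
  U → 5
  T → 4
  ρ[u/w](T) → 4
  ρ[h/d](ρ[u/w](T)) → 4
  π[u,h](ρ[h/d](ρ[u/w](T))) → 4
  (U − π[u,h](ρ[h/d](ρ[u/w](T)))) → 5
  ρ[f/h]((U − π[u,h](ρ[h/d](ρ[u/w](T))))) → 5
  π[f](ρ[f/h]((U − π[u,h](ρ[h/d](ρ[u/w](T)))))) → 5
  S → 5
  γ[f; COUNT(*)→h](S) → 5
  R → 5
  S → 5
  (R ⋈[e=f] S) → 1
  ρ[h/e]((R ⋈[e=f] S)) → 1
  π[f,h](ρ[h/e]((R ⋈[e=f] S))) → 1
  (γ[f; COUNT(*)→h](S) − π[f,h](ρ[h/e]((R ⋈[e=f] S)))) → 5
  π[f]((γ[f; COUNT(*)→h](S) − π[f,h](ρ[h/e]((R ⋈[e=f] S))))) → 5
  (π[f](ρ[f/h]((U − π[u,h](ρ[h/d](ρ[u/w](T)))))) ∪ π[f]((γ[f; COUNT(*)→h](S) − π[f,h](ρ[h/e]((R ⋈[e=f] S)))))) → 10

E1 and E2 produce the same multiset:
f
1
2
3
4
4
5
6
6
9
9

yes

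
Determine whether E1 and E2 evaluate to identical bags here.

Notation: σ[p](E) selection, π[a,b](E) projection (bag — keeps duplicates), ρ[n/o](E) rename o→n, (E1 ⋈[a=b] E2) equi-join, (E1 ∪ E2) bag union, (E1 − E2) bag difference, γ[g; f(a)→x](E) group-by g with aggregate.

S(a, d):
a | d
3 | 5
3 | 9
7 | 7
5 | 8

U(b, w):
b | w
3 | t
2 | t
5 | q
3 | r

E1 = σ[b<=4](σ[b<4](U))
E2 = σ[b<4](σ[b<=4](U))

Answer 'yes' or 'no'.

E1 row counts bottom-up:
  U → 4
  σ[b<4](U) → 3
  σ[b<=4](σ[b<4](U)) → 3
E2 row counts bottom-up:
  U → 4
  σ[b<=4](U) → 3
  σ[b<4](σ[b<=4](U)) → 3

E1 and E2 produce the same multiset:
b | w
2 | t
3 | r
3 | t

yes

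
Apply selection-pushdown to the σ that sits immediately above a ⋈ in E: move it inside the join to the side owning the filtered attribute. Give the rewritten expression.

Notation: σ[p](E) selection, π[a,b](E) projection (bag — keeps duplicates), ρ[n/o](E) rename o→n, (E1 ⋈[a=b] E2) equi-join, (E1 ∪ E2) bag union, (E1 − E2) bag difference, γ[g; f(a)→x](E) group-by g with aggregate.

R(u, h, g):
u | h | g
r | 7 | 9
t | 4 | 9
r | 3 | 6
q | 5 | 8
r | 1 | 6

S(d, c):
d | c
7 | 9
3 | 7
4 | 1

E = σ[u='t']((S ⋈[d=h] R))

σ filters on u, owned by the right side.
E' = (S ⋈[d=h] σ[u='t'](R))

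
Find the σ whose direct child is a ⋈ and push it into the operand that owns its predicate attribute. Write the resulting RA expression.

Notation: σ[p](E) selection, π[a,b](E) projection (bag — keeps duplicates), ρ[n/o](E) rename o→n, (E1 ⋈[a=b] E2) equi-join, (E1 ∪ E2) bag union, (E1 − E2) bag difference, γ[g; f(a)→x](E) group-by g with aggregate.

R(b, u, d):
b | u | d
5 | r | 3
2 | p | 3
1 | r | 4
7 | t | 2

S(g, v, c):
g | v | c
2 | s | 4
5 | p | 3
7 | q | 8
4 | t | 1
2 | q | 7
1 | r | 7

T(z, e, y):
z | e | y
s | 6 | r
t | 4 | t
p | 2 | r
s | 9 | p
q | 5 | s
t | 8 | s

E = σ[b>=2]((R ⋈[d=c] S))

σ filters on b, owned by the left side.
E' = (σ[b>=2](R) ⋈[d=c] S)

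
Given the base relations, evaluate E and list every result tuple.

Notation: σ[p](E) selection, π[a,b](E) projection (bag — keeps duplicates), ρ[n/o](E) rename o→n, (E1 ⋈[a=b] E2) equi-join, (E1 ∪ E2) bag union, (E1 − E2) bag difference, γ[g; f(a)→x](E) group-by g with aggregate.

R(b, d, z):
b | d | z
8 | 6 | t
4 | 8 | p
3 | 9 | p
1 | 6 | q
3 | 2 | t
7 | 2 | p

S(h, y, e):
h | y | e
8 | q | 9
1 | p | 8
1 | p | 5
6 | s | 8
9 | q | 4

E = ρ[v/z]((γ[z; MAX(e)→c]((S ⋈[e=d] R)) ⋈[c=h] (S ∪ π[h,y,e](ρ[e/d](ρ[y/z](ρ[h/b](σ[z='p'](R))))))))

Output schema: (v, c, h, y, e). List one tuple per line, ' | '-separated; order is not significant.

Per-node cardinality:
  S → 5
  R → 6
  (S ⋈[e=d] R) → 3
  γ[z; MAX(e)→c]((S ⋈[e=d] R)) → 1
  S → 5
  R → 6
  σ[z='p'](R) → 3
  ρ[h/b](σ[z='p'](R)) → 3
  ρ[y/z](ρ[h/b](σ[z='p'](R))) → 3
  ρ[e/d](ρ[y/z](ρ[h/b](σ[z='p'](R)))) → 3
  π[h,y,e](ρ[e/d](ρ[y/z](ρ[h/b](σ[z='p'](R))))) → 3
  (S ∪ π[h,y,e](ρ[e/d](ρ[y/z](ρ[h/b](σ[z='p'](R)))))) → 8
  (γ[z; MAX(e)→c]((S ⋈[e=d] R)) ⋈[c=h] (S ∪ π[h,y,e](ρ[e/d](ρ[y/z](ρ[h/b](σ[z='p'](R))))))) → 1
  ρ[v/z]((γ[z; MAX(e)→c]((S ⋈[e=d] R)) ⋈[c=h] (S ∪ π[h,y,e](ρ[e/d](ρ[y/z](ρ[h/b](σ[z='p'](R)))))))) → 1

== RESULT ==
v | c | h | y | e
p | 9 | 9 | q | 4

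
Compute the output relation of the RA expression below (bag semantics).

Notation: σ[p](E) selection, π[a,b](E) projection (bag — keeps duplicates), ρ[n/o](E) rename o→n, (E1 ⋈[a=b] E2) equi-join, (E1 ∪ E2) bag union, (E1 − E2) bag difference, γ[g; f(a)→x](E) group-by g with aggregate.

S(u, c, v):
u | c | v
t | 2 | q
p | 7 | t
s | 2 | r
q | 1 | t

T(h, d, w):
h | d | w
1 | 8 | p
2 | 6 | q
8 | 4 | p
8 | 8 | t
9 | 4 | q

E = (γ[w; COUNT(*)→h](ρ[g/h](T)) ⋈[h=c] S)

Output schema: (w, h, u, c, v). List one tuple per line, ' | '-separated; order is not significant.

Stepwise |·|:
  T → 5
  ρ[g/h](T) → 5
  γ[w; COUNT(*)→h](ρ[g/h](T)) → 3
  S → 4
  (γ[w; COUNT(*)→h](ρ[g/h](T)) ⋈[h=c] S) → 5

== RESULT ==
w | h | u | c | v
p | 2 | s | 2 | r
p | 2 | t | 2 | q
q | 2 | s | 2 | r
q | 2 | t | 2 | q
t | 1 | q | 1 | t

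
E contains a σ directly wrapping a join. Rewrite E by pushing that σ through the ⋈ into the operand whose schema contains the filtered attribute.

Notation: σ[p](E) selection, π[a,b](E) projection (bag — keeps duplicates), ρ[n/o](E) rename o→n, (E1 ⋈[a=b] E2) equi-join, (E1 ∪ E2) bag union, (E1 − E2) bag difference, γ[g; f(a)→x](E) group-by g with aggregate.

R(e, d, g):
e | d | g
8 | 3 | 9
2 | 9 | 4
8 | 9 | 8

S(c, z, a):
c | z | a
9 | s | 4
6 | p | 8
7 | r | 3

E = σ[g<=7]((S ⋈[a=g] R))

σ filters on g, owned by the right side.
E' = (S ⋈[a=g] σ[g<=7](R))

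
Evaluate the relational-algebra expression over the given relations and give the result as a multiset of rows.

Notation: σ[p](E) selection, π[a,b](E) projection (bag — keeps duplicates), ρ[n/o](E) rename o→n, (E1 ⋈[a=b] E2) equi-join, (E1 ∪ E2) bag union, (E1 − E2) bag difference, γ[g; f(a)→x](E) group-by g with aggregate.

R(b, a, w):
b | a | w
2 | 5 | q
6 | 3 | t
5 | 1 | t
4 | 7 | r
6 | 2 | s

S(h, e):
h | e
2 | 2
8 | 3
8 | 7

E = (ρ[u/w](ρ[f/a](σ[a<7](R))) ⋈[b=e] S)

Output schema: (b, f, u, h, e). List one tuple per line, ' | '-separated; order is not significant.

Per-node cardinality:
  R → 5
  σ[a<7](R) → 4
  ρ[f/a](σ[a<7](R)) → 4
  ρ[u/w](ρ[f/a](σ[a<7](R))) → 4
  S → 3
  (ρ[u/w](ρ[f/a](σ[a<7](R))) ⋈[b=e] S) → 1

== RESULT ==
b | f | u | h | e
2 | 5 | q | 2 | 2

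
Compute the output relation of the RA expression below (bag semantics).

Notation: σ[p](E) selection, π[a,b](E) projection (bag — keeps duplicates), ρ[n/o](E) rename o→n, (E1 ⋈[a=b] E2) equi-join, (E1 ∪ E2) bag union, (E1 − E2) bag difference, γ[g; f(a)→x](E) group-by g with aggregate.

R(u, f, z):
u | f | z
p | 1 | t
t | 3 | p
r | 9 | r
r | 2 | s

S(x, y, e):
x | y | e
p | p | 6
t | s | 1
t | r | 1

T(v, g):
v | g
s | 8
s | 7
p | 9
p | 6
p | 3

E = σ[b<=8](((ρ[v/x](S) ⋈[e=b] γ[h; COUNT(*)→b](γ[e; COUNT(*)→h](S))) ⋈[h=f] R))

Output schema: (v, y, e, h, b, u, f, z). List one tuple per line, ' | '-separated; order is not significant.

Row counts bottom-up:
  S → 3
  ρ[v/x](S) → 3
  S → 3
  γ[e; COUNT(*)→h](S) → 2
  γ[h; COUNT(*)→b](γ[e; COUNT(*)→h](S)) → 2
  (ρ[v/x](S) ⋈[e=b] γ[h; COUNT(*)→b](γ[e; COUNT(*)→h](S))) → 4
  R → 4
  ((ρ[v/x](S) ⋈[e=b] γ[h; COUNT(*)→b](γ[e; COUNT(*)→h](S))) ⋈[h=f] R) → 4
  σ[b<=8](((ρ[v/x](S) ⋈[e=b] γ[h; COUNT(*)→b](γ[e; COUNT(*)→h](S))) ⋈[h=f] R)) → 4

== RESULT ==
v | y | e | h | b | u | f | z
t | r | 1 | 1 | 1 | p | 1 | t
t | r | 1 | 2 | 1 | r | 2 | s
t | s | 1 | 1 | 1 | p | 1 | t
t | s | 1 | 2 | 1 | r | 2 | s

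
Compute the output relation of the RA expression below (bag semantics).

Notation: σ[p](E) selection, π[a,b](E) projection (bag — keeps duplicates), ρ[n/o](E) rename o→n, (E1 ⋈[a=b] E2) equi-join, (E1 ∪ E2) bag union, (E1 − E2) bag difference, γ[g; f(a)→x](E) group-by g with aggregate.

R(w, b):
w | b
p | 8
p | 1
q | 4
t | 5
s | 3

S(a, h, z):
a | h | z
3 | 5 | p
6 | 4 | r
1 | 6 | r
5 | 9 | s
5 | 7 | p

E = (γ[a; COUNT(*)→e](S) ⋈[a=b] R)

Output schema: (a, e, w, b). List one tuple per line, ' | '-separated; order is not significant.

Subexpression sizes:
  S → 5
  γ[a; COUNT(*)→e](S) → 4
  R → 5
  (γ[a; COUNT(*)→e](S) ⋈[a=b] R) → 3

== RESULT ==
a | e | w | b
1 | 1 | p | 1
3 | 1 | s | 3
5 | 2 | t | 5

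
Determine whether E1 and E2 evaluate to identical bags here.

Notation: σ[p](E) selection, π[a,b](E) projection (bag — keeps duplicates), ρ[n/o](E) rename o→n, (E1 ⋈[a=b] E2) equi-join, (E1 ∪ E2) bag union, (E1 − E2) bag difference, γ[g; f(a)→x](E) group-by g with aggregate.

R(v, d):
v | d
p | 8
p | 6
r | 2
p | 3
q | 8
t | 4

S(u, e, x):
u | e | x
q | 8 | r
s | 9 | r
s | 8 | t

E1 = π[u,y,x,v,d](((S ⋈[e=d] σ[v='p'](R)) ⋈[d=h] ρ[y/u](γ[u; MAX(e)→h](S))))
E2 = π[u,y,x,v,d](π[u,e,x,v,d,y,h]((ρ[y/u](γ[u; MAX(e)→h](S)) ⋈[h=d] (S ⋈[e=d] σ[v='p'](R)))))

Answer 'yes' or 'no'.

E1 row counts bottom-up:
  S → 3
  R → 6
  σ[v='p'](R) → 3
  (S ⋈[e=d] σ[v='p'](R)) → 2
  S → 3
  γ[u; MAX(e)→h](S) → 2
  ρ[y/u](γ[u; MAX(e)→h](S)) → 2
  ((S ⋈[e=d] σ[v='p'](R)) ⋈[d=h] ρ[y/u](γ[u; MAX(e)→h](S))) → 2
  π[u,y,x,v,d](((S ⋈[e=d] σ[v='p'](R)) ⋈[d=h] ρ[y/u](γ[u; MAX(e)→h](S)))) → 2
E2 row counts bottom-up:
  S → 3
  γ[u; MAX(e)→h](S) → 2
  ρ[y/u](γ[u; MAX(e)→h](S)) → 2
  S → 3
  R → 6
  σ[v='p'](R) → 3
  (S ⋈[e=d] σ[v='p'](R)) → 2
  (ρ[y/u](γ[u; MAX(e)→h](S)) ⋈[h=d] (S ⋈[e=d] σ[v='p'](R))) → 2
  π[u,e,x,v,d,y,h]((ρ[y/u](γ[u; MAX(e)→h](S)) ⋈[h=d] (S ⋈[e=d] σ[v='p'](R)))) → 2
  π[u,y,x,v,d](π[u,e,x,v,d,y,h]((ρ[y/u](γ[u; MAX(e)→h](S)) ⋈[h=d] (S ⋈[e=d] σ[v='p'](R))))) → 2

E1 and E2 produce the same multiset:
u | y | x | v | d
q | q | r | p | 8
s | q | t | p | 8

yes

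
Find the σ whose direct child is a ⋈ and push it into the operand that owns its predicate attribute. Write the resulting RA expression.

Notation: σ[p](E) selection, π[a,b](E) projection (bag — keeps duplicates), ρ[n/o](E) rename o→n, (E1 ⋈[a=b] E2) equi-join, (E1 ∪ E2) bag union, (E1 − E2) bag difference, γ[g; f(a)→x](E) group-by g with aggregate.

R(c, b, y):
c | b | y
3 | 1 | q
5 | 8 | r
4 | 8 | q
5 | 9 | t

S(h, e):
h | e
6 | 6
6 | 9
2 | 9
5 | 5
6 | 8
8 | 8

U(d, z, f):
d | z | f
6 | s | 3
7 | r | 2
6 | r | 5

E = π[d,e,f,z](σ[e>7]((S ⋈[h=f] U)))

σ filters on e, owned by the left side.
E' = π[d,e,f,z]((σ[e>7](S) ⋈[h=f] U))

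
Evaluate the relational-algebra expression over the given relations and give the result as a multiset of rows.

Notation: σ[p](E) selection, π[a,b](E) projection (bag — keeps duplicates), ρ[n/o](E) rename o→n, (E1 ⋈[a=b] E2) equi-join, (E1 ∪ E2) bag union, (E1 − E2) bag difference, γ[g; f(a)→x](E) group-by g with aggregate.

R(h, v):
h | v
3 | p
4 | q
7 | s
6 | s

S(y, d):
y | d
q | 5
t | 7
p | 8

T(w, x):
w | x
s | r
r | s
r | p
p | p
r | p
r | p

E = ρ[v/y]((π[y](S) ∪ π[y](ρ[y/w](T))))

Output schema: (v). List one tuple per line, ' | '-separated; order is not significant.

Stepwise |·|:
  S → 3
  π[y](S) → 3
  T → 6
  ρ[y/w](T) → 6
  π[y](ρ[y/w](T)) → 6
  (π[y](S) ∪ π[y](ρ[y/w](T))) → 9
  ρ[v/y]((π[y](S) ∪ π[y](ρ[y/w](T)))) → 9

== RESULT ==
v
p
p
q
r
r
r
r
s
t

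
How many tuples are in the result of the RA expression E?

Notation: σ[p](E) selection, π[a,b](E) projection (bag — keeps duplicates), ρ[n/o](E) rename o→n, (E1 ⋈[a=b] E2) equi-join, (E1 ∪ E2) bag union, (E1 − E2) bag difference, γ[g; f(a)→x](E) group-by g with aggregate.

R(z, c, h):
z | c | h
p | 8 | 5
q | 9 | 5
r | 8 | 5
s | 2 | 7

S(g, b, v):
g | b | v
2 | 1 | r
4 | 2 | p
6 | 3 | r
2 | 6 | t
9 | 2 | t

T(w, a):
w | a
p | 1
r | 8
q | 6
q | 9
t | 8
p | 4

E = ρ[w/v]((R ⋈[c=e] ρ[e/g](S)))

Per-node cardinality:
  R → 4
  S → 5
  ρ[e/g](S) → 5
  (R ⋈[c=e] ρ[e/g](S)) → 3
  ρ[w/v]((R ⋈[c=e] ρ[e/g](S))) → 3

|E| = 3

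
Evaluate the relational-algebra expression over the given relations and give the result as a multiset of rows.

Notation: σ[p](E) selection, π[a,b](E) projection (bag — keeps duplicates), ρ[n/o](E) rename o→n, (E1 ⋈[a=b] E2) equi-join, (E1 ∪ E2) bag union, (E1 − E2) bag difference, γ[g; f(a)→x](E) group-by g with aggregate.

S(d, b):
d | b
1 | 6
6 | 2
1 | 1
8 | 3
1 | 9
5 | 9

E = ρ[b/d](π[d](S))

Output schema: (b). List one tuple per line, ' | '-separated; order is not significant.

Stepwise |·|:
  S → 6
  π[d](S) → 6
  ρ[b/d](π[d](S)) → 6

== RESULT ==
b
1
1
1
5
6
8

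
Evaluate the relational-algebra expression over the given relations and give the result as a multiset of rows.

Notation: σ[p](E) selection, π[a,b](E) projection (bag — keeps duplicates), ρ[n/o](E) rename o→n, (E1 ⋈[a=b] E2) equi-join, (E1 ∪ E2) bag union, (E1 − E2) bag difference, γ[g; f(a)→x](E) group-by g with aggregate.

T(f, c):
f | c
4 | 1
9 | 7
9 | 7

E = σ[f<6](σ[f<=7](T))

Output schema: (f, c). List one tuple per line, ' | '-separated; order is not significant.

Subexpression sizes:
  T → 3
  σ[f<=7](T) → 1
  σ[f<6](σ[f<=7](T)) → 1

== RESULT ==
f | c
4 | 1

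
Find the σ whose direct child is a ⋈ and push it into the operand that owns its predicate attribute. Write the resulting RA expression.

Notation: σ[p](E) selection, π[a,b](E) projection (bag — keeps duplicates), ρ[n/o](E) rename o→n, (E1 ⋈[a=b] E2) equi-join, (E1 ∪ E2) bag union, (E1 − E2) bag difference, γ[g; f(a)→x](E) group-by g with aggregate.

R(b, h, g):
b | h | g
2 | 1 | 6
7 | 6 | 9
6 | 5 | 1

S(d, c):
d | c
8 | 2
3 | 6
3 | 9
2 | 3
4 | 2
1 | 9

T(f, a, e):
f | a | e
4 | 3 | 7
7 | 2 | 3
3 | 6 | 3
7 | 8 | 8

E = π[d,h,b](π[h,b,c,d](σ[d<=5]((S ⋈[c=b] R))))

σ filters on d, owned by the left side.
E' = π[d,h,b](π[h,b,c,d]((σ[d<=5](S) ⋈[c=b] R)))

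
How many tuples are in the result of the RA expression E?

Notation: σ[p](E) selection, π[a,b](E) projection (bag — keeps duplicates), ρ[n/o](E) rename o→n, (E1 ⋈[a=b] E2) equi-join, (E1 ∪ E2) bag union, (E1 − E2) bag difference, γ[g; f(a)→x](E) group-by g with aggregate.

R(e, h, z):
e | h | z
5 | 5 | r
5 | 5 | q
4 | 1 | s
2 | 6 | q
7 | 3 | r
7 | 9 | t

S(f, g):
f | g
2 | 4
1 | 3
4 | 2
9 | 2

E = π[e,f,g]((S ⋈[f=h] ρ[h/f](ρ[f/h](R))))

Row counts bottom-up:
  S → 4
  R → 6
  ρ[f/h](R) → 6
  ρ[h/f](ρ[f/h](R)) → 6
  (S ⋈[f=h] ρ[h/f](ρ[f/h](R))) → 2
  π[e,f,g]((S ⋈[f=h] ρ[h/f](ρ[f/h](R)))) → 2

|E| = 2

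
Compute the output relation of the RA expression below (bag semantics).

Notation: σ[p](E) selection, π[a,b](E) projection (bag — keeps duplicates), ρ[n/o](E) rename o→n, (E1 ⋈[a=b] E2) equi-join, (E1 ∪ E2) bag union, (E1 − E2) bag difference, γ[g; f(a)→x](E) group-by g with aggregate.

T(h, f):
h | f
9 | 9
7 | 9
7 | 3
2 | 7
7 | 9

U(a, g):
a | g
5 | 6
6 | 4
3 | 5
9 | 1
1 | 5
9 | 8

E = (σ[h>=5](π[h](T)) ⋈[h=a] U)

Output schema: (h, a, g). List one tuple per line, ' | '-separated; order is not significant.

Per-node cardinality:
  T → 5
  π[h](T) → 5
  σ[h>=5](π[h](T)) → 4
  U → 6
  (σ[h>=5](π[h](T)) ⋈[h=a] U) → 2

== RESULT ==
h | a | g
9 | 9 | 1
9 | 9 | 8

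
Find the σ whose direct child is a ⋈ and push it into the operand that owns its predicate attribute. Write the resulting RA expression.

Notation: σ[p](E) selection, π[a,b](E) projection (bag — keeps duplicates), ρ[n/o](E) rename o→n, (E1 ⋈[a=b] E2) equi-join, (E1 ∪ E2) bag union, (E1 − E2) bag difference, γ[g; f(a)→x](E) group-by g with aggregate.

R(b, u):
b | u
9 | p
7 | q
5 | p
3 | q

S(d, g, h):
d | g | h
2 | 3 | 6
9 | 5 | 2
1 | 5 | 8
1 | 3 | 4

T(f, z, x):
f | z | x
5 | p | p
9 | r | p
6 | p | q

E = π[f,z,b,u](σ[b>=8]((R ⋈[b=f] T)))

σ filters on b, owned by the left side.
E' = π[f,z,b,u]((σ[b>=8](R) ⋈[b=f] T))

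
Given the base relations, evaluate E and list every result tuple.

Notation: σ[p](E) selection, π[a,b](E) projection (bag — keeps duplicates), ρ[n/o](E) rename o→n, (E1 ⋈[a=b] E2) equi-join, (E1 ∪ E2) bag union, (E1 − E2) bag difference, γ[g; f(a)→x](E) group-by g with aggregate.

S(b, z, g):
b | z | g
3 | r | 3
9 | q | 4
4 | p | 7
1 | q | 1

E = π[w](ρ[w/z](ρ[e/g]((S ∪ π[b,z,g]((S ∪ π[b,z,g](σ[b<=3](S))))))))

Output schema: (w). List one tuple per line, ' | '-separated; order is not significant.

Subexpression sizes:
  S → 4
  S → 4
  S → 4
  σ[b<=3](S) → 2
  π[b,z,g](σ[b<=3](S)) → 2
  (S ∪ π[b,z,g](σ[b<=3](S))) → 6
  π[b,z,g]((S ∪ π[b,z,g](σ[b<=3](S)))) → 6
  (S ∪ π[b,z,g]((S ∪ π[b,z,g](σ[b<=3](S))))) → 10
  ρ[e/g]((S ∪ π[b,z,g]((S ∪ π[b,z,g](σ[b<=3](S)))))) → 10
  ρ[w/z](ρ[e/g]((S ∪ π[b,z,g]((S ∪ π[b,z,g](σ[b<=3](S))))))) → 10
  π[w](ρ[w/z](ρ[e/g]((S ∪ π[b,z,g]((S ∪ π[b,z,g](σ[b<=3](S)))))))) → 10

== RESULT ==
w
p
p
q
q
q
q
q
r
r
r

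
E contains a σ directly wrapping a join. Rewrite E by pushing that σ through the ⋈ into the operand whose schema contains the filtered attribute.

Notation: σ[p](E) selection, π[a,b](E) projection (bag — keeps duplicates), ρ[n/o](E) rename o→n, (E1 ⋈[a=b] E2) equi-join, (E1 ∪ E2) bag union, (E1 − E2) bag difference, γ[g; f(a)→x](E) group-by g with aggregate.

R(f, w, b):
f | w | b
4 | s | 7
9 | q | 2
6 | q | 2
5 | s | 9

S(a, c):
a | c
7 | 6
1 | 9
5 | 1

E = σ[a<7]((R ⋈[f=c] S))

σ filters on a, owned by the right side.
E' = (R ⋈[f=c] σ[a<7](S))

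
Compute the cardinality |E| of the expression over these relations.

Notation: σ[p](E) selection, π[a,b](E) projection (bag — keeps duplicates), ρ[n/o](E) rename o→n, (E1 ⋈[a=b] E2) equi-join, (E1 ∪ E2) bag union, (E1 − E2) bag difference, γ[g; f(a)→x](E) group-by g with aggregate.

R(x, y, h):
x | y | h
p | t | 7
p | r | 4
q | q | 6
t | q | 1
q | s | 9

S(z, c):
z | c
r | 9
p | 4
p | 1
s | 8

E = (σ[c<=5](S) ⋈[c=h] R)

Stepwise |·|:
  S → 4
  σ[c<=5](S) → 2
  R → 5
  (σ[c<=5](S) ⋈[c=h] R) → 2

|E| = 2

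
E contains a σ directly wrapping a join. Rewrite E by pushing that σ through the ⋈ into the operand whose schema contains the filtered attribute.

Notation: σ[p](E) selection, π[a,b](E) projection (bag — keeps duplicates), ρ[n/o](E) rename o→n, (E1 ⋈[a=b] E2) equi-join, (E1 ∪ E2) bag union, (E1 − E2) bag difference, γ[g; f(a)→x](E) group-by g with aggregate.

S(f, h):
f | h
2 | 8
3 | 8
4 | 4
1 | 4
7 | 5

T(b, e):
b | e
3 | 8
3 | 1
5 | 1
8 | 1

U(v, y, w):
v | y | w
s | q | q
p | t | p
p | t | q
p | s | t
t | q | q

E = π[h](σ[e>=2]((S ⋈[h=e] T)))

σ filters on e, owned by the right side.
E' = π[h]((S ⋈[h=e] σ[e>=2](T)))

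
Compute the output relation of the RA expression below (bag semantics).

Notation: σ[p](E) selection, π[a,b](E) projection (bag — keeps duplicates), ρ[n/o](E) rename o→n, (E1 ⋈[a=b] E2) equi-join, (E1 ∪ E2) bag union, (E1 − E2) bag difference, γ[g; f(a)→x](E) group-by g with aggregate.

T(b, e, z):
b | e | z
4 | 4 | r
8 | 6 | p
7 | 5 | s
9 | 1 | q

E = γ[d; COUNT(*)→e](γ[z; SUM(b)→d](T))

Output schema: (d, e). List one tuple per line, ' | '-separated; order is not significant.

Stepwise |·|:
  T → 4
  γ[z; SUM(b)→d](T) → 4
  γ[d; COUNT(*)→e](γ[z; SUM(b)→d](T)) → 4

== RESULT ==
d | e
4 | 1
7 | 1
8 | 1
9 | 1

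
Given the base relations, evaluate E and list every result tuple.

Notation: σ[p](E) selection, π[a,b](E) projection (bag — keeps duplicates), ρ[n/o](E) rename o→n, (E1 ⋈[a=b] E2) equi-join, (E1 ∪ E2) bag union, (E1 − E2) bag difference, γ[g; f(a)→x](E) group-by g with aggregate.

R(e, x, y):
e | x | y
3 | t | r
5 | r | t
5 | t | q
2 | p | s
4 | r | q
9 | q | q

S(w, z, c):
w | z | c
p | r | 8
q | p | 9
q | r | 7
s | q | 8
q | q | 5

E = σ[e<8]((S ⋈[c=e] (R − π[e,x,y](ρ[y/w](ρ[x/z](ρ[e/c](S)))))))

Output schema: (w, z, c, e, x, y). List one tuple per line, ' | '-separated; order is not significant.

Stepwise |·|:
  S → 5
  R → 6
  S → 5
  ρ[e/c](S) → 5
  ρ[x/z](ρ[e/c](S)) → 5
  ρ[y/w](ρ[x/z](ρ[e/c](S))) → 5
  π[e,x,y](ρ[y/w](ρ[x/z](ρ[e/c](S)))) → 5
  (R − π[e,x,y](ρ[y/w](ρ[x/z](ρ[e/c](S))))) → 6
  (S ⋈[c=e] (R − π[e,x,y](ρ[y/w](ρ[x/z](ρ[e/c](S)))))) → 3
  σ[e<8]((S ⋈[c=e] (R − π[e,x,y](ρ[y/w](ρ[x/z](ρ[e/c](S))))))) → 2

== RESULT ==
w | z | c | e | x | y
q | q | 5 | 5 | r | t
q | q | 5 | 5 | t | q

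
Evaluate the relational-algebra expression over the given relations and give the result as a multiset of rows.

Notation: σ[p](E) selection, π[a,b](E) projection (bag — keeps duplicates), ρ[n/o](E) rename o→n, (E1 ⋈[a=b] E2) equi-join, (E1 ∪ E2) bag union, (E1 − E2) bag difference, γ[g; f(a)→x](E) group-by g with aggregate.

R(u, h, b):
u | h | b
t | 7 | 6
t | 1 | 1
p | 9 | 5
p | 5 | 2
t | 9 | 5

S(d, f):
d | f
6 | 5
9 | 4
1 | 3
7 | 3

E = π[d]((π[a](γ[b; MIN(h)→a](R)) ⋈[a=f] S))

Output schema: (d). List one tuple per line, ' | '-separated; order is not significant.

Subexpression sizes:
  R → 5
  γ[b; MIN(h)→a](R) → 4
  π[a](γ[b; MIN(h)→a](R)) → 4
  S → 4
  (π[a](γ[b; MIN(h)→a](R)) ⋈[a=f] S) → 1
  π[d]((π[a](γ[b; MIN(h)→a](R)) ⋈[a=f] S)) → 1

== RESULT ==
d
6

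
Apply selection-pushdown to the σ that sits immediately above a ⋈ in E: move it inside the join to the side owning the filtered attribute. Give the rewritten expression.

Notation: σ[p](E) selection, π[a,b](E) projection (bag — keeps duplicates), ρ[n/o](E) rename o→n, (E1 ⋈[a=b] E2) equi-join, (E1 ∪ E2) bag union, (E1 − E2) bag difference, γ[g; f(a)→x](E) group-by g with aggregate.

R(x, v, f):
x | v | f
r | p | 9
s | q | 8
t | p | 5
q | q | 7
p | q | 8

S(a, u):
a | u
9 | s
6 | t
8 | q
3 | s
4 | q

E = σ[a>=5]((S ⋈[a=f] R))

σ filters on a, owned by the left side.
E' = (σ[a>=5](S) ⋈[a=f] R)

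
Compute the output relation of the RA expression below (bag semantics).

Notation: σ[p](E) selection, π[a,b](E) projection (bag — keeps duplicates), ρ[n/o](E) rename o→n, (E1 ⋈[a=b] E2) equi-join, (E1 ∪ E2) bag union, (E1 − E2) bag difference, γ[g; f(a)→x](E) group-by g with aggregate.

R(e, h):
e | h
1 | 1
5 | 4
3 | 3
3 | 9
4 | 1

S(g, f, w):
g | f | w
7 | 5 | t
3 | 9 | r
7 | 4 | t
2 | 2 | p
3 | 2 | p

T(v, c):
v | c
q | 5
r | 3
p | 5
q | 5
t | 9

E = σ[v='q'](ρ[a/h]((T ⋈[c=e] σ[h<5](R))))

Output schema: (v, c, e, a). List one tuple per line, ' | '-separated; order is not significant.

Subexpression sizes:
  T → 5
  R → 5
  σ[h<5](R) → 4
  (T ⋈[c=e] σ[h<5](R)) → 4
  ρ[a/h]((T ⋈[c=e] σ[h<5](R))) → 4
  σ[v='q'](ρ[a/h]((T ⋈[c=e] σ[h<5](R)))) → 2

== RESULT ==
v | c | e | a
q | 5 | 5 | 4
q | 5 | 5 | 4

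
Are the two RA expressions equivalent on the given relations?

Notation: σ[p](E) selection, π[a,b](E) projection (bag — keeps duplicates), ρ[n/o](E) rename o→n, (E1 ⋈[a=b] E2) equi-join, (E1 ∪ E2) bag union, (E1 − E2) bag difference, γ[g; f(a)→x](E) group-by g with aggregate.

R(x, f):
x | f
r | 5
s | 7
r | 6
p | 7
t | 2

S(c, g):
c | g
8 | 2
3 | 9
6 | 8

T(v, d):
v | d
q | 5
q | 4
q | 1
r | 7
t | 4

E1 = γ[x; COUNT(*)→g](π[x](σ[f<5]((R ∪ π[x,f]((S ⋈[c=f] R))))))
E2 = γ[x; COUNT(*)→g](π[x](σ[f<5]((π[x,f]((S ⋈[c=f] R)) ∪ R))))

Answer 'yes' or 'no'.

E1 row counts bottom-up:
  R → 5
  S → 3
  R → 5
  (S ⋈[c=f] R) → 1
  π[x,f]((S ⋈[c=f] R)) → 1
  (R ∪ π[x,f]((S ⋈[c=f] R))) → 6
  σ[f<5]((R ∪ π[x,f]((S ⋈[c=f] R)))) → 1
  π[x](σ[f<5]((R ∪ π[x,f]((S ⋈[c=f] R))))) → 1
  γ[x; COUNT(*)→g](π[x](σ[f<5]((R ∪ π[x,f]((S ⋈[c=f] R)))))) → 1
E2 row counts bottom-up:
  S → 3
  R → 5
  (S ⋈[c=f] R) → 1
  π[x,f]((S ⋈[c=f] R)) → 1
  R → 5
  (π[x,f]((S ⋈[c=f] R)) ∪ R) → 6
  σ[f<5]((π[x,f]((S ⋈[c=f] R)) ∪ R)) → 1
  π[x](σ[f<5]((π[x,f]((S ⋈[c=f] R)) ∪ R))) → 1
  γ[x; COUNT(*)→g](π[x](σ[f<5]((π[x,f]((S ⋈[c=f] R)) ∪ R)))) → 1

E1 and E2 produce the same multiset:
x | g
t | 1

yes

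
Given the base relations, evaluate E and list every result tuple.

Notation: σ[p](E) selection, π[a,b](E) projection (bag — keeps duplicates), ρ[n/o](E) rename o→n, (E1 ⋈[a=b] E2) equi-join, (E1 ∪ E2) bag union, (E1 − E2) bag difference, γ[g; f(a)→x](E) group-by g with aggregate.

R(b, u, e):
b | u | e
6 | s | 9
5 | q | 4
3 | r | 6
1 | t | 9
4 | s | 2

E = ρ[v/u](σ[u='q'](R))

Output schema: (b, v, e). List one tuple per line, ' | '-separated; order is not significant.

Row counts bottom-up:
  R → 5
  σ[u='q'](R) → 1
  ρ[v/u](σ[u='q'](R)) → 1

== RESULT ==
b | v | e
5 | q | 4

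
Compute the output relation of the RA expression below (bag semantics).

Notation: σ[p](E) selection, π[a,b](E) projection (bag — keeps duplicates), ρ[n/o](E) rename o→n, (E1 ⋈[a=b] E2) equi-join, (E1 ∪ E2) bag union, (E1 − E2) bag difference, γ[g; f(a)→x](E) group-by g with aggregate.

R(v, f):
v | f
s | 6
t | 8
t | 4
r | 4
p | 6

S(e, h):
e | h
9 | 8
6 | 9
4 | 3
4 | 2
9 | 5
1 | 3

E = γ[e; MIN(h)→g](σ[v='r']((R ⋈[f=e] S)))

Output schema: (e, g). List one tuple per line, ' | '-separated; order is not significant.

Per-node cardinality:
  R → 5
  S → 6
  (R ⋈[f=e] S) → 6
  σ[v='r']((R ⋈[f=e] S)) → 2
  γ[e; MIN(h)→g](σ[v='r']((R ⋈[f=e] S))) → 1

== RESULT ==
e | g
4 | 2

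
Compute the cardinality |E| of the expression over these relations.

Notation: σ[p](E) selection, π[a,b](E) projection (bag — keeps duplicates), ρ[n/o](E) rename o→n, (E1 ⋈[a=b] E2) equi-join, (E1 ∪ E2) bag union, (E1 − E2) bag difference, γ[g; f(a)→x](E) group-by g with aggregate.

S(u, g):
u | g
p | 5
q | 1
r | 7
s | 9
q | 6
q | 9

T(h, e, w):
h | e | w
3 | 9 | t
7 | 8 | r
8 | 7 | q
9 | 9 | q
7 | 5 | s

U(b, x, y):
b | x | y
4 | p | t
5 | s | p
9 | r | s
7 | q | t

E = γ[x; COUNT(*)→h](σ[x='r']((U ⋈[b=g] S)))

Stepwise |·|:
  U → 4
  S → 6
  (U ⋈[b=g] S) → 4
  σ[x='r']((U ⋈[b=g] S)) → 2
  γ[x; COUNT(*)→h](σ[x='r']((U ⋈[b=g] S))) → 1

|E| = 1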